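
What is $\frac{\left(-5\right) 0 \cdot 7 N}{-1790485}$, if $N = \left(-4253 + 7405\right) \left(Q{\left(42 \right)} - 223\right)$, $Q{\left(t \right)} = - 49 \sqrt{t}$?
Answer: $0$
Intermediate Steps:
$N = -702896 - 154448 \sqrt{42}$ ($N = \left(-4253 + 7405\right) \left(- 49 \sqrt{42} - 223\right) = 3152 \left(-223 - 49 \sqrt{42}\right) = -702896 - 154448 \sqrt{42} \approx -1.7038 \cdot 10^{6}$)
$\frac{\left(-5\right) 0 \cdot 7 N}{-1790485} = \frac{\left(-5\right) 0 \cdot 7 \left(-702896 - 154448 \sqrt{42}\right)}{-1790485} = 0 \cdot 7 \left(-702896 - 154448 \sqrt{42}\right) \left(- \frac{1}{1790485}\right) = 0 \left(-702896 - 154448 \sqrt{42}\right) \left(- \frac{1}{1790485}\right) = 0 \left(- \frac{1}{1790485}\right) = 0$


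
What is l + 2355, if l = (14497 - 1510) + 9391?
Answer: 24733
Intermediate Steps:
l = 22378 (l = 12987 + 9391 = 22378)
l + 2355 = 22378 + 2355 = 24733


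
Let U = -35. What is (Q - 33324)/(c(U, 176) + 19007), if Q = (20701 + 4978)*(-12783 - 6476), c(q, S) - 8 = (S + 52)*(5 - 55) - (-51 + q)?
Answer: -494585185/7701 ≈ -64224.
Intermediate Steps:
c(q, S) = -2541 - q - 50*S (c(q, S) = 8 + ((S + 52)*(5 - 55) - (-51 + q)) = 8 + ((52 + S)*(-50) + (51 - q)) = 8 + ((-2600 - 50*S) + (51 - q)) = 8 + (-2549 - q - 50*S) = -2541 - q - 50*S)
Q = -494551861 (Q = 25679*(-19259) = -494551861)
(Q - 33324)/(c(U, 176) + 19007) = (-494551861 - 33324)/((-2541 - 1*(-35) - 50*176) + 19007) = -494585185/((-2541 + 35 - 8800) + 19007) = -494585185/(-11306 + 19007) = -494585185/7701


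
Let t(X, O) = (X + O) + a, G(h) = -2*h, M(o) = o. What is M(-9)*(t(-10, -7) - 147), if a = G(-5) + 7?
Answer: 1323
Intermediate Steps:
a = 17 (a = -2*(-5) + 7 = 10 + 7 = 17)
t(X, O) = 17 + O + X (t(X, O) = (X + O) + 17 = (O + X) + 17 = 17 + O + X)
M(-9)*(t(-10, -7) - 147) = -9*((17 - 7 - 10) - 147) = -9*(0 - 147) = -9*(-147) = 1323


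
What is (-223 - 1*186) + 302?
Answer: -107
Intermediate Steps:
(-223 - 1*186) + 302 = (-223 - 186) + 302 = -409 + 302 = -107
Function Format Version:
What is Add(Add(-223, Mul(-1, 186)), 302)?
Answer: -107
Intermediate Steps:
Add(Add(-223, Mul(-1, 186)), 302) = Add(Add(-223, -186), 302) = Add(-409, 302) = -107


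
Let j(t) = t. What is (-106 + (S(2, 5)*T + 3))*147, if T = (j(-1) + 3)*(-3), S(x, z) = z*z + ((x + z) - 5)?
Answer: -38955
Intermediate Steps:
S(x, z) = -5 + x + z + z² (S(x, z) = z² + (-5 + x + z) = -5 + x + z + z²)
T = -6 (T = (-1 + 3)*(-3) = 2*(-3) = -6)
(-106 + (S(2, 5)*T + 3))*147 = (-106 + ((-5 + 2 + 5 + 5²)*(-6) + 3))*147 = (-106 + ((-5 + 2 + 5 + 25)*(-6) + 3))*147 = (-106 + (27*(-6) + 3))*147 = (-106 + (-162 + 3))*147 = (-106 - 159)*147 = -265*147 = -38955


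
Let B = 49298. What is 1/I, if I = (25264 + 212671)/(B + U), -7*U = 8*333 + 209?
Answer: 342213/1665545 ≈ 0.20547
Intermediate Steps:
U = -2873/7 (U = -(8*333 + 209)/7 = -(2664 + 209)/7 = -1/7*2873 = -2873/7 ≈ -410.43)
I = 1665545/342213 (I = (25264 + 212671)/(49298 - 2873/7) = 237935/(342213/7) = 237935*(7/342213) = 1665545/342213 ≈ 4.8670)
1/I = 1/(1665545/342213) = 342213/1665545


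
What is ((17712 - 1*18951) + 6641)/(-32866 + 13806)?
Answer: -2701/9530 ≈ -0.28342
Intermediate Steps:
((17712 - 1*18951) + 6641)/(-32866 + 13806) = ((17712 - 18951) + 6641)/(-19060) = (-1239 + 6641)*(-1/19060) = 5402*(-1/19060) = -2701/9530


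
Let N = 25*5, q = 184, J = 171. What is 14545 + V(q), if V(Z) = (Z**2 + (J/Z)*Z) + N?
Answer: 48697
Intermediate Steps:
N = 125
V(Z) = 296 + Z**2 (V(Z) = (Z**2 + (171/Z)*Z) + 125 = (Z**2 + 171) + 125 = (171 + Z**2) + 125 = 296 + Z**2)
14545 + V(q) = 14545 + (296 + 184**2) = 14545 + (296 + 33856) = 14545 + 34152 = 48697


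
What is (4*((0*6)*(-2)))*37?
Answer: 0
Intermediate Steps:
(4*((0*6)*(-2)))*37 = (4*(0*(-2)))*37 = (4*0)*37 = 0*37 = 0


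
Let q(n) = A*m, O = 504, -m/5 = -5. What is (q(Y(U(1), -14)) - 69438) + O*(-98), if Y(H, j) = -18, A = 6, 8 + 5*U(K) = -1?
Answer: -118680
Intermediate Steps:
m = 25 (m = -5*(-5) = 25)
U(K) = -9/5 (U(K) = -8/5 + (1/5)*(-1) = -8/5 - 1/5 = -9/5)
q(n) = 150 (q(n) = 6*25 = 150)
(q(Y(U(1), -14)) - 69438) + O*(-98) = (150 - 69438) + 504*(-98) = -69288 - 49392 = -118680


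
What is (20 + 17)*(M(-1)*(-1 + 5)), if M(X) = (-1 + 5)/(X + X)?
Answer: -296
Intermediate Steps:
M(X) = 2/X (M(X) = 4/((2*X)) = 4*(1/(2*X)) = 2/X)
(20 + 17)*(M(-1)*(-1 + 5)) = (20 + 17)*((2/(-1))*(-1 + 5)) = 37*((2*(-1))*4) = 37*(-2*4) = 37*(-8) = -296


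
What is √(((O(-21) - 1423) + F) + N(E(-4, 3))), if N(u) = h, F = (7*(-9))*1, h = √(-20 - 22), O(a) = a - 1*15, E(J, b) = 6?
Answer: √(-1522 + I*√42) ≈ 0.08306 + 39.013*I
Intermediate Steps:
O(a) = -15 + a (O(a) = a - 15 = -15 + a)
h = I*√42 (h = √(-42) = I*√42 ≈ 6.4807*I)
F = -63 (F = -63*1 = -63)
N(u) = I*√42
√(((O(-21) - 1423) + F) + N(E(-4, 3))) = √((((-15 - 21) - 1423) - 63) + I*√42) = √(((-36 - 1423) - 63) + I*√42) = √((-1459 - 63) + I*√42) = √(-1522 + I*√42)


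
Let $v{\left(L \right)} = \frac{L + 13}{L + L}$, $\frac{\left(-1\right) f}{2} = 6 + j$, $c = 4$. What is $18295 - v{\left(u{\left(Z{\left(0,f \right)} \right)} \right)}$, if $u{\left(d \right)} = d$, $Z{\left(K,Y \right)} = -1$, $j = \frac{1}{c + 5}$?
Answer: $18301$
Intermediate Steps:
$j = \frac{1}{9}$ ($j = \frac{1}{4 + 5} = \frac{1}{9} \approx 0.11111$)
$f = - \frac{110}{9}$ ($f = - 2 \left(6 + \frac{1}{9}\right) = \left(-2\right) \frac{55}{9} = - \frac{110}{9} \approx -12.222$)
$v{\left(L \right)} = \frac{13 + L}{2 L}$
$18295 - v{\left(u{\left(Z{\left(0,f \right)} \right)} \right)} = 18295 - \frac{13 - 1}{2 \left(-1\right)} = 18295 - \frac{1}{2} \left(-1\right) 12 = 18295 - -6 = 18295 + 6 = 18301$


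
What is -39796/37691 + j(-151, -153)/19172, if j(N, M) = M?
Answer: -768735635/722611852 ≈ -1.0638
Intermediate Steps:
-39796/37691 + j(-151, -153)/19172 = -39796/37691 - 153/19172 = -768735635/722611852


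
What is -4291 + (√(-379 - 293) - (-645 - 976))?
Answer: -2670 + 4*I*√42 ≈ -2670.0 + 25.923*I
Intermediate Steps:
-4291 + (√(-379 - 293) - (-645 - 976)) = -4291 + (√(-672) - 1*(-1621)) = -4291 + (4*I*√42 + 1621) = -4291 + (1621 + 4*I*√42) = -2670 + 4*I*√42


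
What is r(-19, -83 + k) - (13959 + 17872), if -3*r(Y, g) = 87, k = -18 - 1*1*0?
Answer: -31860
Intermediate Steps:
k = -18 (k = -18 - 1*0 = -18 + 0 = -18)
r(Y, g) = -29 (r(Y, g) = -⅓*87 = -29)
r(-19, -83 + k) - (13959 + 17872) = -29 - (13959 + 17872) = -29 - 1*31831 = -29 - 31831 = -31860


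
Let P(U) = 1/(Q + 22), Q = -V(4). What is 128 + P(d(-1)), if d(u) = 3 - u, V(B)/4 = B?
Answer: 769/6 ≈ 128.17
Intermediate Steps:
V(B) = 4*B
Q = -16 (Q = -4*4 = -1*16 = -16)
P(U) = 1/6 (P(U) = 1/(-16 + 22) = 1/6)
128 + P(d(-1)) = 128 + 1/6 = 769/6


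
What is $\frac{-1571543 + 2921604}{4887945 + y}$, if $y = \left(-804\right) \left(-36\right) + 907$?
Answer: $\frac{1350061}{4917796} \approx 0.27453$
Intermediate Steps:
$y = 29851$ ($y = 28944 + 907 = 29851$)
$\frac{-1571543 + 2921604}{4887945 + y} = \frac{-1571543 + 2921604}{4887945 + 29851} = \frac{1350061}{4917796}$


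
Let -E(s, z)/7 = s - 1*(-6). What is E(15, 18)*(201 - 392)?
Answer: 28077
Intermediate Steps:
E(s, z) = -42 - 7*s (E(s, z) = -7*(s - 1*(-6)) = -7*(s + 6) = -7*(6 + s) = -42 - 7*s)
E(15, 18)*(201 - 392) = (-42 - 7*15)*(201 - 392) = (-42 - 105)*(-191) = -147*(-191) = 28077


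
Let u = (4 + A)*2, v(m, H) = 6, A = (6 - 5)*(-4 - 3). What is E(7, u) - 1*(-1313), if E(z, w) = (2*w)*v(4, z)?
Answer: 1241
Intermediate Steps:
A = -7 (A = 1*(-7) = -7)
u = -6 (u = (4 - 7)*2 = -3*2 = -6)
E(z, w) = 12*w (E(z, w) = (2*w)*6 = 12*w)
E(7, u) - 1*(-1313) = 12*(-6) - 1*(-1313) = -72 + 1313 = 1241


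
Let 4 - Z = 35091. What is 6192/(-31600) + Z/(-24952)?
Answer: 59640401/49280200 ≈ 1.2102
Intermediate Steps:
Z = -35087 (Z = 4 - 1*35091 = 4 - 35091 = -35087)
6192/(-31600) + Z/(-24952) = 6192/(-31600) - 35087/(-24952) = 6192*(-1/31600) - 35087*(-1/24952) = -387/1975 + 35087/24952 = 59640401/49280200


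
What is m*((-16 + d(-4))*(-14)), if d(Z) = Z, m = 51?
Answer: 14280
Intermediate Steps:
m*((-16 + d(-4))*(-14)) = 51*((-16 - 4)*(-14)) = 51*(-20*(-14)) = 51*280 = 14280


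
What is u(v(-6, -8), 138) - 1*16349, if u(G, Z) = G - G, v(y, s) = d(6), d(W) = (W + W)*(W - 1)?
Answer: -16349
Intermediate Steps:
d(W) = 2*W*(-1 + W) (d(W) = (2*W)*(-1 + W) = 2*W*(-1 + W))
v(y, s) = 60 (v(y, s) = 2*6*(-1 + 6) = 2*6*5 = 60)
u(G, Z) = 0
u(v(-6, -8), 138) - 1*16349 = 0 - 1*16349 = 0 - 16349 = -16349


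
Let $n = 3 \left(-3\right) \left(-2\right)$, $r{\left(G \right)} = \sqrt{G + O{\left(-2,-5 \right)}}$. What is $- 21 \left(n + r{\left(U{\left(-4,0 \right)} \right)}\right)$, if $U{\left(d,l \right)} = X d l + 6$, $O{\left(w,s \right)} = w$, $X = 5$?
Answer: $-420$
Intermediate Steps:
$U{\left(d,l \right)} = 6 + 5 d l$ ($U{\left(d,l \right)} = 5 d l + 6 = 6 + 5 d l$)
$r{\left(G \right)} = \sqrt{-2 + G}$ ($r{\left(G \right)} = \sqrt{G - 2} = \sqrt{-2 + G}$)
$n = 18$ ($n = \left(-9\right) \left(-2\right) = 18$)
$- 21 \left(n + r{\left(U{\left(-4,0 \right)} \right)}\right) = - 21 \left(18 + \sqrt{-2 + \left(6 + 5 \left(-4\right) 0\right)}\right) = - 21 \left(18 + \sqrt{-2 + \left(6 + 0\right)}\right) = - 21 \left(18 + \sqrt{-2 + 6}\right) = - 21 \left(18 + \sqrt{4}\right) = - 21 \left(18 + 2\right) = \left(-21\right) 20 = -420$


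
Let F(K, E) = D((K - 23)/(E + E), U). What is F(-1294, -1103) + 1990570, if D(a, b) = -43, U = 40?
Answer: 1990527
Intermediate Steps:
F(K, E) = -43
F(-1294, -1103) + 1990570 = -43 + 1990570 = 1990527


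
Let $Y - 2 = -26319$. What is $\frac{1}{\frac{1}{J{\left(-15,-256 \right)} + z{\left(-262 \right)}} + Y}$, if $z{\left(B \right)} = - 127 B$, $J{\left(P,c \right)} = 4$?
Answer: $- \frac{33278}{875777125} \approx -3.7998 \cdot 10^{-5}$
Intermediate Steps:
$Y = -26317$ ($Y = 2 - 26319 = -26317$)
$\frac{1}{\frac{1}{J{\left(-15,-256 \right)} + z{\left(-262 \right)}} + Y} = \frac{1}{\frac{1}{4 - -33274} - 26317} = \frac{1}{\frac{1}{4 + 33274} - 26317} = \frac{1}{\frac{1}{33278} - 26317} = \frac{1}{- \frac{875777125}{33278}} = - \frac{33278}{875777125}$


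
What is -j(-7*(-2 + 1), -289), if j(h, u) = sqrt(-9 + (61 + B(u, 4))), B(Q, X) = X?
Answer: -2*sqrt(14) ≈ -7.4833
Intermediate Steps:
j(h, u) = 2*sqrt(14) (j(h, u) = sqrt(-9 + (61 + 4)) = sqrt(-9 + 65) = sqrt(56) = 2*sqrt(14))
-j(-7*(-2 + 1), -289) = -2*sqrt(14)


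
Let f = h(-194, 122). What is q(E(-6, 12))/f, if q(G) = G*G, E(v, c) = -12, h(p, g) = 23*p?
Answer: -72/2231 ≈ -0.032273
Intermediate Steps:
f = -4462 (f = 23*(-194) = -4462)
q(G) = G²
q(E(-6, 12))/f = (-12)²/(-4462) = 144*(-1/4462) = -72/2231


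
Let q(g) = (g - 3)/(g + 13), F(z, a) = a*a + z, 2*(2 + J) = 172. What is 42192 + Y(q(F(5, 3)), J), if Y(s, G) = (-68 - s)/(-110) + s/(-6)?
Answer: 187967828/4455 ≈ 42193.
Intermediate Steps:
J = 84 (J = -2 + (½)*172 = -2 + 86 = 84)
F(z, a) = z + a² (F(z, a) = a² + z = z + a²)
q(g) = (-3 + g)/(13 + g)
Y(s, G) = 34/55 - 26*s/165 (Y(s, G) = (-68 - s)*(-1/110) + s*(-⅙) = (34/55 + s/110) - s/6 = 34/55 - 26*s/165)
42192 + Y(q(F(5, 3)), J) = 42192 + (34/55 - 26*(-3 + (5 + 3²))/(165*(13 + (5 + 3²)))) = 42192 + (34/55 - 26*(-3 + (5 + 9))/(165*(13 + (5 + 9)))) = 42192 + (34/55 - 26*(-3 + 14)/(165*(13 + 14))) = 42192 + (34/55 - 26*11/(165*27)) = 42192 + (34/55 - 26*11/4455) = 42192 + (34/55 - 26/165*11/27) = 42192 + (34/55 - 26/405) = 42192 + 2468/4455 = 187967828/4455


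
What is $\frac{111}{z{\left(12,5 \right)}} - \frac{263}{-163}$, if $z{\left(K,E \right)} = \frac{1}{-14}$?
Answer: $- \frac{253039}{163} \approx -1552.4$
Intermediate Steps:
$z{\left(K,E \right)} = - \frac{1}{14}$
$\frac{111}{z{\left(12,5 \right)}} - \frac{263}{-163} = \frac{111}{- \frac{1}{14}} - \frac{263}{-163} = 111 \left(-14\right) - - \frac{263}{163} = -1554 + \frac{263}{163} = - \frac{253039}{163}$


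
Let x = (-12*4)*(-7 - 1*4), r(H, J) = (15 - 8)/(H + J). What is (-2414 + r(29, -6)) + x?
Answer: -43371/23 ≈ -1885.7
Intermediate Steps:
r(H, J) = 7/(H + J)
x = 528 (x = -48*(-7 - 4) = -48*(-11) = 528)
(-2414 + r(29, -6)) + x = (-2414 + 7/(29 - 6)) + 528 = (-2414 + 7/23) + 528 = -55515/23 + 528 = -43371/23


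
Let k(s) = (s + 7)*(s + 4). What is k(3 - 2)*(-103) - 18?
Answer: -4138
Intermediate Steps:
k(s) = (4 + s)*(7 + s) (k(s) = (7 + s)*(4 + s) = (4 + s)*(7 + s))
k(3 - 2)*(-103) - 18 = (28 + (3 - 2)² + 11*(3 - 2))*(-103) - 18 = (28 + 1² + 11*1)*(-103) - 18 = (28 + 1 + 11)*(-103) - 18 = 40*(-103) - 18 = -4120 - 18 = -4138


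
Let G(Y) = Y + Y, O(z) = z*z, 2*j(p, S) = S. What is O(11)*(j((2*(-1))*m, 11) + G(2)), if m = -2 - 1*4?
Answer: 2299/2 ≈ 1149.5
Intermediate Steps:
m = -6 (m = -2 - 4 = -6)
j(p, S) = S/2
O(z) = z²
G(Y) = 2*Y
O(11)*(j((2*(-1))*m, 11) + G(2)) = 11²*((½)*11 + 2*2) = 121*(11/2 + 4) = 121*(19/2) = 2299/2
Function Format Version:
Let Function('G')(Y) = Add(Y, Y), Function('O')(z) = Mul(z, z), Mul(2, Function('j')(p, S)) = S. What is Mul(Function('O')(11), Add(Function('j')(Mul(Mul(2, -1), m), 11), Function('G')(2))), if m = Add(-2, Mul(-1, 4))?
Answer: Rational(2299, 2) ≈ 1149.5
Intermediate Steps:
m = -6 (m = Add(-2, -4) = -6)
Function('j')(p, S) = Mul(Rational(1, 2), S)
Function('O')(z) = Pow(z, 2)
Function('G')(Y) = Mul(2, Y)
Mul(Function('O')(11), Add(Function('j')(Mul(Mul(2, -1), m), 11), Function('G')(2))) = Mul(Pow(11, 2), Add(Mul(Rational(1, 2), 11), Mul(2, 2))) = Mul(121, Add(Rational(11, 2), 4)) = Mul(121, Rational(19, 2)) = Rational(2299, 2)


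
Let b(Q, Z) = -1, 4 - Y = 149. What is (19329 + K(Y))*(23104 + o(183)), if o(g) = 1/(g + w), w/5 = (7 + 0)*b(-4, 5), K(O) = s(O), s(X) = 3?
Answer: 16525926369/37 ≈ 4.4665e+8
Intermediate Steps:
Y = -145 (Y = 4 - 1*149 = 4 - 149 = -145)
K(O) = 3
w = -35 (w = 5*((7 + 0)*(-1)) = 5*(7*(-1)) = 5*(-7) = -35)
o(g) = 1/(-35 + g) (o(g) = 1/(g - 35) = 1/(-35 + g))
(19329 + K(Y))*(23104 + o(183)) = (19329 + 3)*(23104 + 1/(-35 + 183)) = 19332*(23104 + 1/148) = 19332*(3419393/148) = 16525926369/37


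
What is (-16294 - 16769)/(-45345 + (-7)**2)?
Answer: 33063/45296 ≈ 0.72993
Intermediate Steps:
(-16294 - 16769)/(-45345 + (-7)**2) = -33063/(-45345 + 49) = -33063/(-45296) = -33063*(-1/45296) = 33063/45296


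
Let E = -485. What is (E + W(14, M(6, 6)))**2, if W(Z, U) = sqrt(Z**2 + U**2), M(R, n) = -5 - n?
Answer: (485 - sqrt(317))**2 ≈ 2.1827e+5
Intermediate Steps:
W(Z, U) = sqrt(U**2 + Z**2)
(E + W(14, M(6, 6)))**2 = (-485 + sqrt((-5 - 1*6)**2 + 14**2))**2 = (-485 + sqrt((-5 - 6)**2 + 196))**2 = (-485 + sqrt((-11)**2 + 196))**2 = (-485 + sqrt(121 + 196))**2 = (-485 + sqrt(317))**2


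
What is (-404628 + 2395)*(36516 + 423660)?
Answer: -185097973008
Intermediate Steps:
(-404628 + 2395)*(36516 + 423660) = -402233*460176 = -185097973008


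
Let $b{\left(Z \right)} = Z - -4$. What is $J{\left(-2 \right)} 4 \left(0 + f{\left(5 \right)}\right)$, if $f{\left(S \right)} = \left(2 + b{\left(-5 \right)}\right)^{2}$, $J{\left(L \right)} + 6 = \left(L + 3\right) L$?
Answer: $-32$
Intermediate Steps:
$J{\left(L \right)} = -6 + L \left(3 + L\right)$ ($J{\left(L \right)} = -6 + \left(L + 3\right) L = -6 + \left(3 + L\right) L = -6 + L \left(3 + L\right)$)
$b{\left(Z \right)} = 4 + Z$ ($b{\left(Z \right)} = Z + 4 = 4 + Z$)
$f{\left(S \right)} = 1$ ($f{\left(S \right)} = \left(2 + \left(4 - 5\right)\right)^{2} = \left(2 - 1\right)^{2} = 1^{2} = 1$)
$J{\left(-2 \right)} 4 \left(0 + f{\left(5 \right)}\right) = \left(-6 + \left(-2\right)^{2} + 3 \left(-2\right)\right) 4 \left(0 + 1\right) = \left(-6 + 4 - 6\right) 4 \cdot 1 = \left(-8\right) 4 \cdot 1 = \left(-32\right) 1 = -32$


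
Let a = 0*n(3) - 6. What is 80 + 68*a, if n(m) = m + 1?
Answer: -328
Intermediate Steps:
n(m) = 1 + m
a = -6 (a = 0*(1 + 3) - 6 = 0*4 - 6 = 0 - 6 = -6)
80 + 68*a = 80 + 68*(-6) = 80 - 408 = -328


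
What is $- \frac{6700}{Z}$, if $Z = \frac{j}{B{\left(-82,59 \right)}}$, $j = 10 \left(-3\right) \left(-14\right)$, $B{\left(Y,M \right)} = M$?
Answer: $- \frac{19765}{21} \approx -941.19$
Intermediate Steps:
$j = 420$ ($j = \left(-30\right) \left(-14\right) = 420$)
$Z = \frac{420}{59} \approx 7.1186$
$- \frac{6700}{Z} = - \frac{6700}{\frac{420}{59}} = \left(-6700\right) \frac{59}{420} = - \frac{19765}{21}$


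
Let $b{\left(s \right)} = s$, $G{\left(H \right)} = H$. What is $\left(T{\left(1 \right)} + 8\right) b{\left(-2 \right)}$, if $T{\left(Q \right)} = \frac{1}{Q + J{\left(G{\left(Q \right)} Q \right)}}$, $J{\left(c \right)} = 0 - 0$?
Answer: $-18$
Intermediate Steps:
$J{\left(c \right)} = 0$ ($J{\left(c \right)} = 0 + 0 = 0$)
$T{\left(Q \right)} = \frac{1}{Q}$ ($T{\left(Q \right)} = \frac{1}{Q + 0} = \frac{1}{Q}$)
$\left(T{\left(1 \right)} + 8\right) b{\left(-2 \right)} = \left(1^{-1} + 8\right) \left(-2\right) = \left(1 + 8\right) \left(-2\right) = 9 \left(-2\right) = -18$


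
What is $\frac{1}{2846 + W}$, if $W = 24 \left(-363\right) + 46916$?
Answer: $\frac{1}{41050} \approx 2.4361 \cdot 10^{-5}$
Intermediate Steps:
$W = 38204$ ($W = -8712 + 46916 = 38204$)
$\frac{1}{2846 + W} = \frac{1}{2846 + 38204} = \frac{1}{41050}$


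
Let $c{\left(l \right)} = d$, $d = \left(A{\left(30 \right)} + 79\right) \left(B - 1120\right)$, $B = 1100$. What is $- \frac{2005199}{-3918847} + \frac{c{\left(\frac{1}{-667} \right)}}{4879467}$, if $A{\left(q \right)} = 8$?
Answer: $\frac{3259161185051}{6373961538183} \approx 0.51132$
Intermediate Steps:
$d = -1740$ ($d = \left(8 + 79\right) \left(1100 - 1120\right) = 87 \left(-20\right) = -1740$)
$c{\left(l \right)} = -1740$
$- \frac{2005199}{-3918847} + \frac{c{\left(\frac{1}{-667} \right)}}{4879467} = - \frac{2005199}{-3918847} - \frac{1740}{4879467} = \left(-2005199\right) \left(- \frac{1}{3918847}\right) - \frac{580}{1626489} = \frac{2005199}{3918847} - \frac{580}{1626489} = \frac{3259161185051}{6373961538183}$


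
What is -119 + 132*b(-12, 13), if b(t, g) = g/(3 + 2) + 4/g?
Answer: 17213/65 ≈ 264.82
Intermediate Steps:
b(t, g) = 4/g + g/5 (b(t, g) = g/5 + 4/g = 4/g + g/5)
-119 + 132*b(-12, 13) = -119 + 132*(4/13 + (1/5)*13) = -119 + 132*(4*(1/13) + 13/5) = -119 + 132*(4/13 + 13/5) = -119 + 132*(189/65) = -119 + 24948/65 = 17213/65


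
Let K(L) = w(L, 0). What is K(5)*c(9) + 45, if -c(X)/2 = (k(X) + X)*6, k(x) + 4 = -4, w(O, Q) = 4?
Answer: -3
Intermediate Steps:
K(L) = 4
k(x) = -8 (k(x) = -4 - 4 = -8)
c(X) = 96 - 12*X (c(X) = -2*(-8 + X)*6 = -2*(-48 + 6*X) = 96 - 12*X)
K(5)*c(9) + 45 = 4*(96 - 12*9) + 45 = 4*(96 - 108) + 45 = 4*(-12) + 45 = -48 + 45 = -3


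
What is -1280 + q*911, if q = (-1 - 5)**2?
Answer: 31516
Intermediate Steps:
q = 36 (q = (-6)**2 = 36)
-1280 + q*911 = -1280 + 36*911 = -1280 + 32796 = 31516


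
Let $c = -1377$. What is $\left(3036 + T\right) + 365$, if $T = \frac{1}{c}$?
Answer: $\frac{4683176}{1377} \approx 3401.0$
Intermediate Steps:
$T = - \frac{1}{1377}$ ($T = \frac{1}{-1377} = - \frac{1}{1377} \approx -0.00072622$)
$\left(3036 + T\right) + 365 = \left(3036 - \frac{1}{1377}\right) + 365 = \frac{4180571}{1377} + 365 = \frac{4683176}{1377}$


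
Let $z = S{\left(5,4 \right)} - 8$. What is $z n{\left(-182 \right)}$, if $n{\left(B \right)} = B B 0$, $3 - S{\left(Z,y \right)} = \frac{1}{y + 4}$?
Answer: $0$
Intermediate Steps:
$S{\left(Z,y \right)} = 3 - \frac{1}{4 + y}$ ($S{\left(Z,y \right)} = 3 - \frac{1}{y + 4} = 3 - \frac{1}{4 + y}$)
$n{\left(B \right)} = 0$ ($n{\left(B \right)} = B^{2} \cdot 0 = 0$)
$z = - \frac{41}{8}$ ($z = \frac{11 + 3 \cdot 4}{4 + 4} - 8 = \frac{11 + 12}{8} - 8 = \frac{1}{8} \cdot 23 - 8 = \frac{23}{8} - 8 = - \frac{41}{8} \approx -5.125$)
$z n{\left(-182 \right)} = \left(- \frac{41}{8}\right) 0 = 0$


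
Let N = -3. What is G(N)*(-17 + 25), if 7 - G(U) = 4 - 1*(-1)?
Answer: 16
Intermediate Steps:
G(U) = 2 (G(U) = 7 - (4 - 1*(-1)) = 7 - (4 + 1) = 7 - 1*5 = 7 - 5 = 2)
G(N)*(-17 + 25) = 2*(-17 + 25) = 2*8 = 16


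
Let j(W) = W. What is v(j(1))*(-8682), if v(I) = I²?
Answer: -8682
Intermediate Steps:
v(j(1))*(-8682) = 1²*(-8682) = 1*(-8682) = -8682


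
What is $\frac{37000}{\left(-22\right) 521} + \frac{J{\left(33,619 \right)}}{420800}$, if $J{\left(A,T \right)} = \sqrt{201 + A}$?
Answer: $- \frac{18500}{5731} + \frac{3 \sqrt{26}}{420800} \approx -3.228$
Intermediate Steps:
$\frac{37000}{\left(-22\right) 521} + \frac{J{\left(33,619 \right)}}{420800} = \frac{37000}{\left(-22\right) 521} + \frac{\sqrt{201 + 33}}{420800} = \frac{37000}{-11462} + \sqrt{234} \cdot \frac{1}{420800} = 37000 \left(- \frac{1}{11462}\right) + 3 \sqrt{26} \cdot \frac{1}{420800} = - \frac{18500}{5731} + \frac{3 \sqrt{26}}{420800}$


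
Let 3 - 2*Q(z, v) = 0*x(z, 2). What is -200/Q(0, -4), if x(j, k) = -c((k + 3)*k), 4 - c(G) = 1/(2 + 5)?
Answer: -400/3 ≈ -133.33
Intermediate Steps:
c(G) = 27/7 (c(G) = 4 - 1/(2 + 5) = 4 - 1/7 = 4 - 1*⅐ = 4 - ⅐ = 27/7)
x(j, k) = -27/7 (x(j, k) = -1*27/7 = -27/7)
Q(z, v) = 3/2 (Q(z, v) = 3/2 - 0*(-27)/7 = 3/2 - ½*0 = 3/2 + 0 = 3/2)
-200/Q(0, -4) = -200/3/2 = -200*⅔ = -400/3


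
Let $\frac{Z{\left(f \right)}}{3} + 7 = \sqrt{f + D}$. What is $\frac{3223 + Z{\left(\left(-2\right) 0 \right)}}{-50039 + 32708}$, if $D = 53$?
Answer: $- \frac{3202}{17331} - \frac{\sqrt{53}}{5777} \approx -0.18602$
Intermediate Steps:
$Z{\left(f \right)} = -21 + 3 \sqrt{53 + f}$ ($Z{\left(f \right)} = -21 + 3 \sqrt{f + 53} = -21 + 3 \sqrt{53 + f}$)
$\frac{3223 + Z{\left(\left(-2\right) 0 \right)}}{-50039 + 32708} = \frac{3223 - \left(21 - 3 \sqrt{53 - 0}\right)}{-50039 + 32708} = \frac{3223 - \left(21 - 3 \sqrt{53 + 0}\right)}{-17331} = \left(3223 - \left(21 - 3 \sqrt{53}\right)\right) \left(- \frac{1}{17331}\right) = \left(3202 + 3 \sqrt{53}\right) \left(- \frac{1}{17331}\right) = - \frac{3202}{17331} - \frac{\sqrt{53}}{5777}$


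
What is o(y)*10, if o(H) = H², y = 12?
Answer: 1440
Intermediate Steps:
o(y)*10 = 12²*10 = 144*10 = 1440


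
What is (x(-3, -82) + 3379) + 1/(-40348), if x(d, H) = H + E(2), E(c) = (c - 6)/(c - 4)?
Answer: 133108051/40348 ≈ 3299.0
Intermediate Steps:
E(c) = (-6 + c)/(-4 + c)
x(d, H) = 2 + H (x(d, H) = H + (-6 + 2)/(-4 + 2) = H - 4/(-2) = H - ½*(-4) = H + 2 = 2 + H)
(x(-3, -82) + 3379) + 1/(-40348) = ((2 - 82) + 3379) + 1/(-40348) = (-80 + 3379) - 1/40348 = 3299 - 1/40348 = 133108051/40348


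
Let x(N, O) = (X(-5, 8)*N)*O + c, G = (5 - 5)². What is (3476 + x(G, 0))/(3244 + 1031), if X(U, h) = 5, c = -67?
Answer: 3409/4275 ≈ 0.79743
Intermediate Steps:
G = 0 (G = 0² = 0)
x(N, O) = -67 + 5*N*O (x(N, O) = (5*N)*O - 67 = 5*N*O - 67 = -67 + 5*N*O)
(3476 + x(G, 0))/(3244 + 1031) = (3476 + (-67 + 5*0*0))/(3244 + 1031) = (3476 + (-67 + 0))/4275 = (3476 - 67)*(1/4275) = 3409*(1/4275) = 3409/4275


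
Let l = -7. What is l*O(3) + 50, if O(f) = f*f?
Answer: -13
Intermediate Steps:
O(f) = f²
l*O(3) + 50 = -7*3² + 50 = -7*9 + 50 = -63 + 50 = -13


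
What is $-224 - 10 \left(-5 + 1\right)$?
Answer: $-184$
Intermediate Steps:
$-224 - 10 \left(-5 + 1\right) = -224 - 10 \left(-4\right) = -224 - -40 = -224 + 40 = -184$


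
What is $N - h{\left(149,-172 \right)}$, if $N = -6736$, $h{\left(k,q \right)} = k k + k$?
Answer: $-29086$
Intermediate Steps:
$h{\left(k,q \right)} = k + k^{2}$ ($h{\left(k,q \right)} = k^{2} + k = k + k^{2}$)
$N - h{\left(149,-172 \right)} = -6736 - 149 \left(1 + 149\right) = -6736 - 149 \cdot 150 = -6736 - 22350 = -29086$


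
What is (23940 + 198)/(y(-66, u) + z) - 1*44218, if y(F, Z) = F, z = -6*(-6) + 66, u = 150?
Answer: -87095/2 ≈ -43548.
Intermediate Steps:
z = 102 (z = 36 + 66 = 102)
(23940 + 198)/(y(-66, u) + z) - 1*44218 = (23940 + 198)/(-66 + 102) - 1*44218 = 24138/36 - 44218 = 24138*(1/36) - 44218 = 1341/2 - 44218 = -87095/2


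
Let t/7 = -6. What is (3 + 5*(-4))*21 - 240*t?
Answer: 9723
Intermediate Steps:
t = -42 (t = 7*(-6) = -42)
(3 + 5*(-4))*21 - 240*t = (3 + 5*(-4))*21 - 240*(-42) = (3 - 20)*21 + 10080 = -17*21 + 10080 = -357 + 10080 = 9723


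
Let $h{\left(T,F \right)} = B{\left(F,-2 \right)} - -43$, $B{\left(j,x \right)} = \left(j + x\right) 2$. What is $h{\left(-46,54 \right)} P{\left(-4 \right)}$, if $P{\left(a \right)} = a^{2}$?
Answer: $2352$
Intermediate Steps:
$B{\left(j,x \right)} = 2 j + 2 x$
$h{\left(T,F \right)} = 39 + 2 F$ ($h{\left(T,F \right)} = \left(2 F + 2 \left(-2\right)\right) - -43 = \left(2 F - 4\right) + 43 = \left(-4 + 2 F\right) + 43 = 39 + 2 F$)
$h{\left(-46,54 \right)} P{\left(-4 \right)} = \left(39 + 2 \cdot 54\right) \left(-4\right)^{2} = \left(39 + 108\right) 16 = 147 \cdot 16 = 2352$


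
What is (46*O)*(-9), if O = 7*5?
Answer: -14490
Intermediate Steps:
O = 35
(46*O)*(-9) = (46*35)*(-9) = 1610*(-9) = -14490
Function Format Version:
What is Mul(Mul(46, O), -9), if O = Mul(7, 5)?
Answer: -14490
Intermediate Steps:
O = 35
Mul(Mul(46, O), -9) = Mul(Mul(46, 35), -9) = Mul(1610, -9) = -14490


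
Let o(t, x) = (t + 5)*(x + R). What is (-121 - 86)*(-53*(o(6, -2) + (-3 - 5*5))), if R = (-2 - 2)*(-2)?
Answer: 416898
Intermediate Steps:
R = 8 (R = -4*(-2) = 8)
o(t, x) = (5 + t)*(8 + x) (o(t, x) = (t + 5)*(x + 8) = (5 + t)*(8 + x))
(-121 - 86)*(-53*(o(6, -2) + (-3 - 5*5))) = (-121 - 86)*(-53*((40 + 5*(-2) + 8*6 + 6*(-2)) + (-3 - 5*5))) = -(-10971)*((40 - 10 + 48 - 12) + (-3 - 25)) = -(-10971)*(66 - 28) = -(-10971)*38 = -207*(-2014) = 416898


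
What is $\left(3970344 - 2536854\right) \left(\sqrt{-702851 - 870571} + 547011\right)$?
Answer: $784134798390 + 1433490 i \sqrt{1573422} \approx 7.8413 \cdot 10^{11} + 1.7981 \cdot 10^{9} i$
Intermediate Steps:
$\left(3970344 - 2536854\right) \left(\sqrt{-702851 - 870571} + 547011\right) = 1433490 \left(\sqrt{-1573422} + 547011\right) = 1433490 \left(i \sqrt{1573422} + 547011\right) = 1433490 \left(547011 + i \sqrt{1573422}\right) = 784134798390 + 1433490 i \sqrt{1573422}$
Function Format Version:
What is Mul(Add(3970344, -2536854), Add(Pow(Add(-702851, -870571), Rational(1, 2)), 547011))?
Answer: Add(784134798390, Mul(1433490, I, Pow(1573422, Rational(1, 2)))) ≈ Add(7.8413e+11, Mul(1.7981e+9, I))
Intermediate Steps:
Mul(Add(3970344, -2536854), Add(Pow(Add(-702851, -870571), Rational(1, 2)), 547011)) = Mul(1433490, Add(Pow(-1573422, Rational(1, 2)), 547011)) = Mul(1433490, Add(Mul(I, Pow(1573422, Rational(1, 2))), 547011)) = Mul(1433490, Add(547011, Mul(I, Pow(1573422, Rational(1, 2))))) = Add(784134798390, Mul(1433490, I, Pow(1573422, Rational(1, 2))))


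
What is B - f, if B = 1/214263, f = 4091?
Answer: -876549932/214263 ≈ -4091.0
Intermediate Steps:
B = 1/214263 ≈ 4.6672e-6
B - f = 1/214263 - 1*4091 = 1/214263 - 4091 = -876549932/214263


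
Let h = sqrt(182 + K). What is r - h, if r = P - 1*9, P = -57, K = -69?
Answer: -66 - sqrt(113) ≈ -76.630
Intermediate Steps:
h = sqrt(113) (h = sqrt(182 - 69) = sqrt(113) ≈ 10.630)
r = -66 (r = -57 - 1*9 = -57 - 9 = -66)
r - h = -66 - sqrt(113)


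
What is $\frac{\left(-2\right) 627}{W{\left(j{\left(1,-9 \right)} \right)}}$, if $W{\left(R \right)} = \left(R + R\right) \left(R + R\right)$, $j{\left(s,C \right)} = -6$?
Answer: $- \frac{209}{24} \approx -8.7083$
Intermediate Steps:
$W{\left(R \right)} = 4 R^{2}$ ($W{\left(R \right)} = 2 R 2 R = 4 R^{2}$)
$\frac{\left(-2\right) 627}{W{\left(j{\left(1,-9 \right)} \right)}} = \frac{\left(-2\right) 627}{4 \left(-6\right)^{2}} = - \frac{1254}{4 \cdot 36} = - \frac{1254}{144} = \left(-1254\right) \frac{1}{144} = - \frac{209}{24}$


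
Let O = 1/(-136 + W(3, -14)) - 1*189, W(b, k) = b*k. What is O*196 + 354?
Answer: -3265508/89 ≈ -36691.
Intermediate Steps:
O = -33643/178 (O = 1/(-136 + 3*(-14)) - 1*189 = 1/(-136 - 42) - 189 = 1/(-178) - 189 = -1/178 - 189 = -33643/178 ≈ -189.01)
O*196 + 354 = -33643/178*196 + 354 = -3297014/89 + 354 = -3265508/89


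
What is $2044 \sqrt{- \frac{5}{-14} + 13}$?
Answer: $146 \sqrt{2618} \approx 7470.3$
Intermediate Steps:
$2044 \sqrt{- \frac{5}{-14} + 13} = 2044 \sqrt{\left(-5\right) \left(- \frac{1}{14}\right) + 13} = 2044 \sqrt{\frac{5}{14} + 13} = 2044 \sqrt{\frac{187}{14}} = 2044 \frac{\sqrt{2618}}{14} = 146 \sqrt{2618}$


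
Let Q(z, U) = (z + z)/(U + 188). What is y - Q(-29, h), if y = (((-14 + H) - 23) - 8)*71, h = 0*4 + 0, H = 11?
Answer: -226887/94 ≈ -2413.7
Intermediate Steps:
h = 0 (h = 0 + 0 = 0)
Q(z, U) = 2*z/(188 + U) (Q(z, U) = (2*z)/(188 + U) = 2*z/(188 + U))
y = -2414 (y = (((-14 + 11) - 23) - 8)*71 = ((-3 - 23) - 8)*71 = (-26 - 8)*71 = -34*71 = -2414)
y - Q(-29, h) = -2414 - 2*(-29)/(188 + 0) = -2414 - 2*(-29)/188 = -2414 - 1*(-29/94) = -2414 + 29/94 = -226887/94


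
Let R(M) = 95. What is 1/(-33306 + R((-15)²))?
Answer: -1/33211 ≈ -3.0111e-5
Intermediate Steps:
1/(-33306 + R((-15)²)) = 1/(-33306 + 95) = 1/(-33211) = -1/33211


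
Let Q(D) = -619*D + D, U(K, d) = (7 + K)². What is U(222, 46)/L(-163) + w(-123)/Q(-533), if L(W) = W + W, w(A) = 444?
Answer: -2878934335/17897074 ≈ -160.86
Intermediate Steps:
L(W) = 2*W
Q(D) = -618*D
U(222, 46)/L(-163) + w(-123)/Q(-533) = (7 + 222)²/((2*(-163))) + 444/((-618*(-533))) = 229²/(-326) + 444/329394 = 52441*(-1/326) + 444*(1/329394) = -52441/326 + 74/54899 = -2878934335/17897074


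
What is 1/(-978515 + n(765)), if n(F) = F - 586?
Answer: -1/978336 ≈ -1.0221e-6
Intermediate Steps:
n(F) = -586 + F
1/(-978515 + n(765)) = 1/(-978515 + (-586 + 765)) = 1/(-978515 + 179) = 1/(-978336) = -1/978336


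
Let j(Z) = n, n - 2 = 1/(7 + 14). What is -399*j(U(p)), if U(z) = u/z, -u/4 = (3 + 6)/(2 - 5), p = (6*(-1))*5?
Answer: -817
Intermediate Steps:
p = -30 (p = -6*5 = -30)
u = 12 (u = -4*(3 + 6)/(2 - 5) = -36/(-3) = -36*(-1)/3 = -4*(-3) = 12)
U(z) = 12/z
n = 43/21 (n = 2 + 1/(7 + 14) = 2 + 1/21 = 43/21 ≈ 2.0476)
j(Z) = 43/21
-399*j(U(p)) = -399*43/21 = -817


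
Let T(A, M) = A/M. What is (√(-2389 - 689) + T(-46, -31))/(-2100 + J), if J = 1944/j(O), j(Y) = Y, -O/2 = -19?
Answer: -437/603384 - 57*I*√38/12976 ≈ -0.00072425 - 0.027079*I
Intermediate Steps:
O = 38 (O = -2*(-19) = 38)
J = 972/19 (J = 1944/38 = 1944*(1/38) = 972/19 ≈ 51.158)
(√(-2389 - 689) + T(-46, -31))/(-2100 + J) = (√(-2389 - 689) - 46/(-31))/(-2100 + 972/19) = (√(-3078) - 46*(-1/31))/(-38928/19) = (9*I*√38 + 46/31)*(-19/38928) = (46/31 + 9*I*√38)*(-19/38928) = -437/603384 - 57*I*√38/12976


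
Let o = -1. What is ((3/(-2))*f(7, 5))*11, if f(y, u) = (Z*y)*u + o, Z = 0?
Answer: 33/2 ≈ 16.500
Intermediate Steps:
f(y, u) = -1 (f(y, u) = (0*y)*u - 1 = 0*u - 1 = 0 - 1 = -1)
((3/(-2))*f(7, 5))*11 = ((3/(-2))*(-1))*11 = ((3*(-½))*(-1))*11 = -3/2*(-1)*11 = (3/2)*11 = 33/2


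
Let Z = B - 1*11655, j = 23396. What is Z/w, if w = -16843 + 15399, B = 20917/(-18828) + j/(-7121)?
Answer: 1563224110985/193603127472 ≈ 8.0744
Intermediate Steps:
B = -589449845/134074188 (B = 20917/(-18828) + 23396/(-7121) = 20917*(-1/18828) + 23396*(-1/7121) = -20917/18828 - 23396/7121 = -589449845/134074188 ≈ -4.3964)
Z = -1563224110985/134074188 (Z = -589449845/134074188 - 1*11655 = -589449845/134074188 - 11655 = -1563224110985/134074188 ≈ -11659.)
w = -1444
Z/w = -1563224110985/134074188/(-1444) = -1563224110985/134074188*(-1/1444) = 1563224110985/193603127472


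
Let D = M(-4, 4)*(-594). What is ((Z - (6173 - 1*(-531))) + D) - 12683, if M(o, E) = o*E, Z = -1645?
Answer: -11528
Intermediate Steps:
M(o, E) = E*o
D = 9504 (D = (4*(-4))*(-594) = -16*(-594) = 9504)
((Z - (6173 - 1*(-531))) + D) - 12683 = ((-1645 - (6173 - 1*(-531))) + 9504) - 12683 = ((-1645 - (6173 + 531)) + 9504) - 12683 = ((-1645 - 1*6704) + 9504) - 12683 = ((-1645 - 6704) + 9504) - 12683 = (-8349 + 9504) - 12683 = 1155 - 12683 = -11528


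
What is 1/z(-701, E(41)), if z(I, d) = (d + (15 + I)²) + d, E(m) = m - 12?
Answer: 1/470654 ≈ 2.1247e-6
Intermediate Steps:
E(m) = -12 + m
z(I, d) = (15 + I)² + 2*d
1/z(-701, E(41)) = 1/((15 - 701)² + 2*(-12 + 41)) = 1/((-686)² + 2*29) = 1/(470596 + 58) = 1/470654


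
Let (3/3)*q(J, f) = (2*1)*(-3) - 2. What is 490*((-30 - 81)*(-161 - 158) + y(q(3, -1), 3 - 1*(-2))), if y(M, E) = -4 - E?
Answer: 17346000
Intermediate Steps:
q(J, f) = -8 (q(J, f) = (2*1)*(-3) - 2 = 2*(-3) - 2 = -6 - 2 = -8)
490*((-30 - 81)*(-161 - 158) + y(q(3, -1), 3 - 1*(-2))) = 490*((-30 - 81)*(-161 - 158) + (-4 - (3 - 1*(-2)))) = 490*(-111*(-319) + (-4 - (3 + 2))) = 490*(35409 + (-4 - 1*5)) = 490*(35409 + (-4 - 5)) = 490*(35409 - 9) = 490*35400 = 17346000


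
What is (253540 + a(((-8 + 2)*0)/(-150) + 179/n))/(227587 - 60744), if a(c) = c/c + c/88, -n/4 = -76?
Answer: 6782729011/4463383936 ≈ 1.5196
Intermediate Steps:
n = 304 (n = -4*(-76) = 304)
a(c) = 1 + c/88 (a(c) = 1 + c*(1/88) = 1 + c/88)
(253540 + a(((-8 + 2)*0)/(-150) + 179/n))/(227587 - 60744) = (253540 + (1 + (((-8 + 2)*0)/(-150) + 179/304)/88))/(227587 - 60744) = (253540 + (1 + (-6*0*(-1/150) + 179*(1/304))/88))/166843 = (253540 + (1 + (0*(-1/150) + 179/304)/88))*(1/166843) = (253540 + (1 + (0 + 179/304)/88))*(1/166843) = (253540 + (1 + (1/88)*(179/304)))*(1/166843) = (253540 + (1 + 179/26752))*(1/166843) = (253540 + 26931/26752)*(1/166843) = (6782729011/26752)*(1/166843) = 6782729011/4463383936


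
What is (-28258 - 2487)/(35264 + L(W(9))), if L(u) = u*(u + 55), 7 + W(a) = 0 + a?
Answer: -30745/35378 ≈ -0.86904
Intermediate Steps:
W(a) = -7 + a (W(a) = -7 + (0 + a) = -7 + a)
L(u) = u*(55 + u)
(-28258 - 2487)/(35264 + L(W(9))) = (-28258 - 2487)/(35264 + (-7 + 9)*(55 + (-7 + 9))) = -30745/(35264 + 2*(55 + 2)) = -30745/(35264 + 2*57) = -30745/(35264 + 114) = -30745/35378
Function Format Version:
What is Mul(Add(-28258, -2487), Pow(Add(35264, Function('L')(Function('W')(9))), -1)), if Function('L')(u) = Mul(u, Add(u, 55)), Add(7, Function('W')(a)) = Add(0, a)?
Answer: Rational(-30745, 35378) ≈ -0.86904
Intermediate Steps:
Function('W')(a) = Add(-7, a) (Function('W')(a) = Add(-7, Add(0, a)) = Add(-7, a))
Function('L')(u) = Mul(u, Add(55, u))
Mul(Add(-28258, -2487), Pow(Add(35264, Function('L')(Function('W')(9))), -1)) = Mul(Add(-28258, -2487), Pow(Add(35264, Mul(Add(-7, 9), Add(55, Add(-7, 9)))), -1)) = Mul(-30745, Pow(Add(35264, Mul(2, Add(55, 2))), -1)) = Mul(-30745, Pow(Add(35264, Mul(2, 57)), -1)) = Mul(-30745, Pow(Add(35264, 114), -1)) = Mul(-30745, Pow(35378, -1)) = Mul(-30745, Rational(1, 35378)) = Rational(-30745, 35378)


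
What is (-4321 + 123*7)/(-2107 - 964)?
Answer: 3460/3071 ≈ 1.1267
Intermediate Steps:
(-4321 + 123*7)/(-2107 - 964) = (-4321 + 861)/(-3071) = -3460*(-1/3071) = 3460/3071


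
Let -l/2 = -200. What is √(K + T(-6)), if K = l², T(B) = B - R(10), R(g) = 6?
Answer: 2*√39997 ≈ 399.98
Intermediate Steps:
l = 400 (l = -2*(-200) = 400)
T(B) = -6 + B (T(B) = B - 1*6 = B - 6 = -6 + B)
K = 160000 (K = 400² = 160000)
√(K + T(-6)) = √(160000 + (-6 - 6)) = √(160000 - 12) = √159988 = 2*√39997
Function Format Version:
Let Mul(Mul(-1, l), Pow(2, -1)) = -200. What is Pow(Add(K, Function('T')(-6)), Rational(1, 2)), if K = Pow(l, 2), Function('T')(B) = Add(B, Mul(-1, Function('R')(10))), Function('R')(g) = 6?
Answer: Mul(2, Pow(39997, Rational(1, 2))) ≈ 399.98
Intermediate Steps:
l = 400 (l = Mul(-2, -200) = 400)
Function('T')(B) = Add(-6, B) (Function('T')(B) = Add(B, Mul(-1, 6)) = Add(B, -6) = Add(-6, B))
K = 160000 (K = Pow(400, 2) = 160000)
Pow(Add(K, Function('T')(-6)), Rational(1, 2)) = Pow(Add(160000, Add(-6, -6)), Rational(1, 2)) = Pow(Add(160000, -12), Rational(1, 2)) = Pow(159988, Rational(1, 2)) = Mul(2, Pow(39997, Rational(1, 2)))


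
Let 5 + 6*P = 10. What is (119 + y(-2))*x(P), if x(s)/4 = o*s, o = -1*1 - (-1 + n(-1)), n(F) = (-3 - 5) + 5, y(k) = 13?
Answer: 1320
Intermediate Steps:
n(F) = -3 (n(F) = -8 + 5 = -3)
P = ⅚ (P = -⅚ + (⅙)*10 = -⅚ + 5/3 = ⅚ ≈ 0.83333)
o = 3 (o = -1*1 - (-1 - 3) = -1 - 1*(-4) = -1 + 4 = 3)
x(s) = 12*s (x(s) = 4*(3*s) = 12*s)
(119 + y(-2))*x(P) = (119 + 13)*(12*(⅚)) = 132*10 = 1320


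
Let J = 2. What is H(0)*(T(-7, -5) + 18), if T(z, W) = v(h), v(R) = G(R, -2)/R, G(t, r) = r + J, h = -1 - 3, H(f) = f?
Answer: 0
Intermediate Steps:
h = -4
G(t, r) = 2 + r (G(t, r) = r + 2 = 2 + r)
v(R) = 0 (v(R) = (2 - 2)/R = 0/R = 0)
T(z, W) = 0
H(0)*(T(-7, -5) + 18) = 0*(0 + 18) = 0*18 = 0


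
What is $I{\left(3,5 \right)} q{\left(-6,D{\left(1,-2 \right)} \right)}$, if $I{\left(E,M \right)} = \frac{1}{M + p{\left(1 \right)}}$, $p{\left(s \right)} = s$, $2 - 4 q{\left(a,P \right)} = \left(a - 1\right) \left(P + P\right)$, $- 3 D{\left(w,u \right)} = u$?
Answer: $\frac{17}{36} \approx 0.47222$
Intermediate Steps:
$D{\left(w,u \right)} = - \frac{u}{3}$
$q{\left(a,P \right)} = \frac{1}{2} - \frac{P \left(-1 + a\right)}{2}$ ($q{\left(a,P \right)} = \frac{1}{2} - \frac{\left(a - 1\right) \left(P + P\right)}{4} = \frac{1}{2} - \frac{\left(-1 + a\right) 2 P}{4} = \frac{1}{2} - \frac{2 P \left(-1 + a\right)}{4} = \frac{1}{2} - \frac{P \left(-1 + a\right)}{2}$)
$I{\left(E,M \right)} = \frac{1}{1 + M}$ ($I{\left(E,M \right)} = \frac{1}{M + 1} = \frac{1}{1 + M}$)
$I{\left(3,5 \right)} q{\left(-6,D{\left(1,-2 \right)} \right)} = \frac{\frac{1}{2} + \frac{\left(- \frac{1}{3}\right) \left(-2\right)}{2} - \frac{1}{2} \left(\left(- \frac{1}{3}\right) \left(-2\right)\right) \left(-6\right)}{1 + 5} = \frac{\frac{1}{2} + \frac{1}{2} \cdot \frac{2}{3} - \frac{1}{3} \left(-6\right)}{6} = \frac{\frac{1}{2} + \frac{1}{3} + 2}{6} = \frac{1}{6} \cdot \frac{17}{6} = \frac{17}{36}$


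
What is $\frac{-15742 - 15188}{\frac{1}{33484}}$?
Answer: $-1035660120$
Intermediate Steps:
$\frac{-15742 - 15188}{\frac{1}{33484}} = - 30930 \frac{1}{\frac{1}{33484}} = \left(-30930\right) 33484 = -1035660120$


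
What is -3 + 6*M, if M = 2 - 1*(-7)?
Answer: 51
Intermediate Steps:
M = 9 (M = 2 + 7 = 9)
-3 + 6*M = -3 + 6*9 = -3 + 54 = 51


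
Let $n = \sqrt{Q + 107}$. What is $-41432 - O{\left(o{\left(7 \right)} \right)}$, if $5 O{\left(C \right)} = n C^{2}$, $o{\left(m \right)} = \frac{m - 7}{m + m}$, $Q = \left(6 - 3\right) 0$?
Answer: $-41432$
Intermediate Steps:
$Q = 0$ ($Q = 3 \cdot 0 = 0$)
$o{\left(m \right)} = \frac{-7 + m}{2 m}$
$n = \sqrt{107}$ ($n = \sqrt{0 + 107} = \sqrt{107} \approx 10.344$)
$O{\left(C \right)} = \frac{\sqrt{107} C^{2}}{5}$
$-41432 - O{\left(o{\left(7 \right)} \right)} = -41432 - \frac{\sqrt{107} \left(\frac{-7 + 7}{2 \cdot 7}\right)^{2}}{5} = -41432 - \frac{\sqrt{107} \left(\frac{1}{2} \cdot \frac{1}{7} \cdot 0\right)^{2}}{5} = -41432 - \frac{\sqrt{107} \cdot 0^{2}}{5} = -41432 - \frac{1}{5} \sqrt{107} \cdot 0 = -41432 - 0 = -41432 + 0 = -41432$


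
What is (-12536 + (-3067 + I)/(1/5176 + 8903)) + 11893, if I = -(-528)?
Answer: -29643822211/46081929 ≈ -643.29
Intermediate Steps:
I = 528 (I = -1*(-528) = 528)
(-12536 + (-3067 + I)/(1/5176 + 8903)) + 11893 = (-12536 + (-3067 + 528)/(1/5176 + 8903)) + 11893 = (-12536 - 2539/(1/5176 + 8903)) + 11893 = (-12536 - 2539/46081929/5176) + 11893 = (-12536 - 2539*5176/46081929) + 11893 = (-12536 - 13141864/46081929) + 11893 = -577696203808/46081929 + 11893 = -29643822211/46081929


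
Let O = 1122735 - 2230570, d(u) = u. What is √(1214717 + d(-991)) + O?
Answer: -1107835 + √1213726 ≈ -1.1067e+6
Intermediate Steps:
O = -1107835
√(1214717 + d(-991)) + O = √(1214717 - 991) - 1107835 = √1213726 - 1107835 = -1107835 + √1213726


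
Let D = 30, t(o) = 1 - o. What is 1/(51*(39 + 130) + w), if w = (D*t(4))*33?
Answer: 1/5649 ≈ 0.00017702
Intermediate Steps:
w = -2970 (w = (30*(1 - 1*4))*33 = (30*(1 - 4))*33 = (30*(-3))*33 = -90*33 = -2970)
1/(51*(39 + 130) + w) = 1/(51*(39 + 130) - 2970) = 1/(51*169 - 2970) = 1/(8619 - 2970) = 1/5649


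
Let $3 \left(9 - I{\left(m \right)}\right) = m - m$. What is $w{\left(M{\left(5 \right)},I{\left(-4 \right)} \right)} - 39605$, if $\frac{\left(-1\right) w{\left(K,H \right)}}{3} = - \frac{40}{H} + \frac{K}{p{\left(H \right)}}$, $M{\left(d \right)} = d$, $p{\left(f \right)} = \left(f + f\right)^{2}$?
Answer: $- \frac{4275905}{108} \approx -39592.0$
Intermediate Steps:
$p{\left(f \right)} = 4 f^{2}$ ($p{\left(f \right)} = \left(2 f\right)^{2} = 4 f^{2}$)
$I{\left(m \right)} = 9$ ($I{\left(m \right)} = 9 - \frac{m - m}{3} = 9 - 0 = 9 + 0 = 9$)
$w{\left(K,H \right)} = \frac{120}{H} - \frac{3 K}{4 H^{2}}$ ($w{\left(K,H \right)} = - 3 \left(- \frac{40}{H} + \frac{K}{4 H^{2}}\right) = \frac{120}{H} - \frac{3 K}{4 H^{2}}$)
$w{\left(M{\left(5 \right)},I{\left(-4 \right)} \right)} - 39605 = \frac{3 \left(\left(-1\right) 5 + 160 \cdot 9\right)}{4 \cdot 81} - 39605 = \frac{3}{4} \cdot \frac{1}{81} \left(-5 + 1440\right) - 39605 = \frac{3}{4} \cdot \frac{1}{81} \cdot 1435 - 39605 = \frac{1435}{108} - 39605 = - \frac{4275905}{108}$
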